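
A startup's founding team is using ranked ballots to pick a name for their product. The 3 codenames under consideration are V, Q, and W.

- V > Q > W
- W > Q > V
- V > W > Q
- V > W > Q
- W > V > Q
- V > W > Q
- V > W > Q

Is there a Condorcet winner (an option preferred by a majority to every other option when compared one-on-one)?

Yes

Head-to-head results (7 voters total):
V vs Q: V wins 6–1.
V vs W: V wins 5–2.
Q vs W: W wins 6–1.
V beats each rival — Q (6–1), W (5–2) — so V is the Condorcet winner.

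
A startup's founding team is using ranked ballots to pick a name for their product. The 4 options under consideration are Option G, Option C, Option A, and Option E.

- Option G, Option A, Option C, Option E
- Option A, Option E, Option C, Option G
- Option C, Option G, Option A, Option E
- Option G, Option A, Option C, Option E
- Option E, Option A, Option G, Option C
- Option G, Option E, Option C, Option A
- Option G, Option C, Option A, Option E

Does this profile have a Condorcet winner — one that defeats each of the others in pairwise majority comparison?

Head-to-head results (7 voters total):
Option G vs Option C: Option G wins 5–2.
Option G vs Option A: Option G wins 5–2.
Option G vs Option E: Option G wins 5–2.
Option C vs Option A: Option A wins 4–3.
Option C vs Option E: Option C wins 4–3.
Option A vs Option E: Option A wins 5–2.
Option G beats each rival — Option C (5–2), Option A (5–2), Option E (5–2) — so Option G is the Condorcet winner.

Yes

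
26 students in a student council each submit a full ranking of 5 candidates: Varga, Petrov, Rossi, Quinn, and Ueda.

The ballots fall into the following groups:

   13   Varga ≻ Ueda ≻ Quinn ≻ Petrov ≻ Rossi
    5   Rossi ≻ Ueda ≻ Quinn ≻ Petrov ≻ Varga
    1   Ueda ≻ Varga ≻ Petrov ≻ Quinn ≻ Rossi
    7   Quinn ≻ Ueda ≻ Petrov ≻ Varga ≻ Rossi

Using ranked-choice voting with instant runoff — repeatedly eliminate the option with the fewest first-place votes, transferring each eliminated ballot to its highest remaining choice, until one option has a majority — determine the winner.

Varga

Round 1: Varga 13, Quinn 7, Rossi 5, Ueda 1, Petrov 0. Petrov has the fewest and is eliminated.
Round 2: Varga 13, Quinn 7, Rossi 5, Ueda 1. Ueda has the fewest and is eliminated.
Round 3: Varga 14, Quinn 7, Rossi 5. Varga has a majority.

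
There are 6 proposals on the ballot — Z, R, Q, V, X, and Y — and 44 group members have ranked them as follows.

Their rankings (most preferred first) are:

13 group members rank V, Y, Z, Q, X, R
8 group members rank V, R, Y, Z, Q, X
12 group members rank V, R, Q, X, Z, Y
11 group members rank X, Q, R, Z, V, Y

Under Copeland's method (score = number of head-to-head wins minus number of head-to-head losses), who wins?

Pairwise results:
  Z vs R: R wins 31–13.
  Z vs Q: Q wins 23–21.
  Z vs V: V wins 33–11.
  Z vs X: X wins 23–21.
  Z vs Y: Z wins 23–21.
  R vs Q: Q wins 24–20.
  R vs V: V wins 33–11.
  R vs X: X wins 24–20.
  R vs Y: R wins 31–13.
  Q vs V: V wins 33–11.
  Q vs X: Q wins 33–11.
  Q vs Y: Q wins 23–21.
  V vs X: V wins 33–11.
  V vs Y: V wins 44–0.
  X vs Y: X wins 23–21.
Copeland scores (wins − losses):
  Z: 1 − 4 = -3
  R: 2 − 3 = -1
  Q: 4 − 1 = 3
  V: 5 − 0 = 5
  X: 3 − 2 = 1
  Y: 0 − 5 = -5
V has the best Copeland score.

V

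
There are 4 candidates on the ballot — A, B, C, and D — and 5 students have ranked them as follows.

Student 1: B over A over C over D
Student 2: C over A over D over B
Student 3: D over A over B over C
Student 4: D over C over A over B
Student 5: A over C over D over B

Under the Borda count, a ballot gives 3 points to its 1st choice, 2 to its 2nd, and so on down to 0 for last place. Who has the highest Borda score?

Borda scores:
  A: 2 + 2 + 2 + 1 + 3 = 10
  B: 3 + 0 + 1 + 0 + 0 = 4
  C: 1 + 3 + 0 + 2 + 2 = 8
  D: 0 + 1 + 3 + 3 + 1 = 8
A has the highest total.

A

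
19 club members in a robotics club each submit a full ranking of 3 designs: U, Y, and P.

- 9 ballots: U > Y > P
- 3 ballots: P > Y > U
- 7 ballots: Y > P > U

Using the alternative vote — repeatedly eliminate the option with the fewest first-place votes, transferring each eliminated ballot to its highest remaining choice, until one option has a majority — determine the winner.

Round 1: U 9, Y 7, P 3. P has the fewest and is eliminated.
Round 2: Y 10, U 9. Y has a majority.

Y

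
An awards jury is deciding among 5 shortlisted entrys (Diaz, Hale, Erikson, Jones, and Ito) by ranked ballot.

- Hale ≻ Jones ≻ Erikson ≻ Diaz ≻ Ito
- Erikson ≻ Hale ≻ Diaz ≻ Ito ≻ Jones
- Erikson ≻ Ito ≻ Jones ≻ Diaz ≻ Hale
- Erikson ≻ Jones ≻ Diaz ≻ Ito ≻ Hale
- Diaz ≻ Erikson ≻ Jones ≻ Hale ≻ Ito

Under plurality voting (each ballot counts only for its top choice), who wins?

First-place vote totals:
  Diaz: 1
  Hale: 1
  Erikson: 3
  Jones: 0
  Ito: 0
Erikson has the most first-place votes.

Erikson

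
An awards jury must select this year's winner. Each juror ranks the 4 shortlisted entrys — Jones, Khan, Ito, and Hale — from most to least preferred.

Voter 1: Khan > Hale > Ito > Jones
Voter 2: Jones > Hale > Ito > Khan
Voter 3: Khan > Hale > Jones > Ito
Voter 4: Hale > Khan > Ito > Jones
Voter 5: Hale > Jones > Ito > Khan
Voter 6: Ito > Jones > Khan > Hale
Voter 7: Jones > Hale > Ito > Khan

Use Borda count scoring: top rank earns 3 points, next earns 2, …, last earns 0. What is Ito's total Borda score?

8

Borda scores:
  Jones: 0 + 3 + 1 + 0 + 2 + 2 + 3 = 11
  Khan: 3 + 0 + 3 + 2 + 0 + 1 + 0 = 9
  Ito: 1 + 1 + 0 + 1 + 1 + 3 + 1 = 8
  Hale: 2 + 2 + 2 + 3 + 3 + 0 + 2 = 14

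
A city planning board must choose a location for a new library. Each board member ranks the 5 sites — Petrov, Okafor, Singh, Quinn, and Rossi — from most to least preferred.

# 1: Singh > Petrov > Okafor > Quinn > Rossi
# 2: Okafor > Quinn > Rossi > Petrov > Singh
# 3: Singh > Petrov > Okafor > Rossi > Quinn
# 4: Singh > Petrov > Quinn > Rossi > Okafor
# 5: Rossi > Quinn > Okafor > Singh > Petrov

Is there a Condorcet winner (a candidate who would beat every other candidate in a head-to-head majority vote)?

Yes

Head-to-head results (5 voters total):
Petrov vs Okafor: Petrov wins 3–2.
Petrov vs Singh: Singh wins 4–1.
Petrov vs Quinn: Petrov wins 3–2.
Petrov vs Rossi: Petrov wins 3–2.
Okafor vs Singh: Singh wins 3–2.
Okafor vs Quinn: Okafor wins 3–2.
Okafor vs Rossi: Okafor wins 3–2.
Singh vs Quinn: Singh wins 3–2.
Singh vs Rossi: Singh wins 3–2.
Quinn vs Rossi: Quinn wins 3–2.
Singh beats each rival — Petrov (4–1), Okafor (3–2), Quinn (3–2), Rossi (3–2) — so Singh is the Condorcet winner.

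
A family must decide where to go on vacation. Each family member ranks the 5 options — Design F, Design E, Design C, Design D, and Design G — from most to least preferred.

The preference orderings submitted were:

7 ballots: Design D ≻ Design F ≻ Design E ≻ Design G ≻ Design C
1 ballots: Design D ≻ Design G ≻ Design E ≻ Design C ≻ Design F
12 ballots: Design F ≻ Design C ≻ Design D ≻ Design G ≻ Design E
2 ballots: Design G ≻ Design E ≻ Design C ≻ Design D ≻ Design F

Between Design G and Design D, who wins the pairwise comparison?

Design D

Ballots ranking Design G above Design D: 2.
Ballots ranking Design D above Design G: 7+1+12 = 20.
Design D wins the head-to-head, 20–2.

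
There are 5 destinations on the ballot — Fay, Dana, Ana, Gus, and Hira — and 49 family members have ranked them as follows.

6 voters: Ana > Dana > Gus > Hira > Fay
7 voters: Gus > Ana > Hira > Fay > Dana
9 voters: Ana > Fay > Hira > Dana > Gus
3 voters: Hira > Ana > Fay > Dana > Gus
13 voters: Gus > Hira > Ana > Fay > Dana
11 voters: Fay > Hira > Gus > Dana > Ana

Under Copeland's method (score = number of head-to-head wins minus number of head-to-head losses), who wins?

Pairwise results:
  Fay vs Dana: Fay wins 43–6.
  Fay vs Ana: Ana wins 38–11.
  Fay vs Gus: Gus wins 26–23.
  Fay vs Hira: Hira wins 29–20.
  Dana vs Ana: Ana wins 38–11.
  Dana vs Gus: Gus wins 31–18.
  Dana vs Hira: Hira wins 43–6.
  Ana vs Gus: Gus wins 31–18.
  Ana vs Hira: Hira wins 27–22.
  Gus vs Hira: Gus wins 26–23.
Copeland scores (wins − losses):
  Fay: 1 − 3 = -2
  Dana: 0 − 4 = -4
  Ana: 2 − 2 = 0
  Gus: 4 − 0 = 4
  Hira: 3 − 1 = 2
Gus has the best Copeland score.

Gus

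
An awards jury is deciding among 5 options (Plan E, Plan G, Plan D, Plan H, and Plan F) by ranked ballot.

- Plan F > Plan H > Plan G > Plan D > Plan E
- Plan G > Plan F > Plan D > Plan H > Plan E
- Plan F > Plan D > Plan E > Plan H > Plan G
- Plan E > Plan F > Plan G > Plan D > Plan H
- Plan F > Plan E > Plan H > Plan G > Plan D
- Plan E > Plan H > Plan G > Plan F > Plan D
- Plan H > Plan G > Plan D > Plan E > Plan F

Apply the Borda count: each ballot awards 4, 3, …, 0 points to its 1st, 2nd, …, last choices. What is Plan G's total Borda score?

14

Borda scores:
  Plan E: 0 + 0 + 2 + 4 + 3 + 4 + 1 = 14
  Plan G: 2 + 4 + 0 + 2 + 1 + 2 + 3 = 14
  Plan D: 1 + 2 + 3 + 1 + 0 + 0 + 2 = 9
  Plan H: 3 + 1 + 1 + 0 + 2 + 3 + 4 = 14
  Plan F: 4 + 3 + 4 + 3 + 4 + 1 + 0 = 19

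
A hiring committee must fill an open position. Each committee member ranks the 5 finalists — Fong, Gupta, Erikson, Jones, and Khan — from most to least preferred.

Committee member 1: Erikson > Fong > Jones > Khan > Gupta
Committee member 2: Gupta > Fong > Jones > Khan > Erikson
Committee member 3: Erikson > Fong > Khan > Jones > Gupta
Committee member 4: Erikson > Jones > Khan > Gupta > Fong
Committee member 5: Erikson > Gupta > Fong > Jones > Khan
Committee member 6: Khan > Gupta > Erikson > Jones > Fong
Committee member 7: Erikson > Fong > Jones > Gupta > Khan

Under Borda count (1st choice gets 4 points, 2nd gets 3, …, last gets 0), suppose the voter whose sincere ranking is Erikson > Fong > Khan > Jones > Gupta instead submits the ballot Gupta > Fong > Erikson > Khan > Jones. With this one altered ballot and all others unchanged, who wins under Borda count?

Borda totals with the altered ballot: Fong 14, Gupta 16, Erikson 20, Jones 11, Khan 9.
The winner is unchanged: still Erikson.

Erikson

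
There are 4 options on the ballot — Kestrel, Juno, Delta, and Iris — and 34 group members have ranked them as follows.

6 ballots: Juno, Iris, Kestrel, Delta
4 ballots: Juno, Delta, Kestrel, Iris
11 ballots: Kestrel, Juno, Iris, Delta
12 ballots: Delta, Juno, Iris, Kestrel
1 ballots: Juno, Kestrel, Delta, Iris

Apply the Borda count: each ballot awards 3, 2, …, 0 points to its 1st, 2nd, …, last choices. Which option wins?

Borda scores:
  Kestrel: 6·1 + 4·1 + 11·3 + 12·0 + 2 = 45
  Juno: 6·3 + 4·3 + 11·2 + 12·2 + 3 = 79
  Delta: 6·0 + 4·2 + 11·0 + 12·3 + 1 = 45
  Iris: 6·2 + 4·0 + 11·1 + 12·1 + 0 = 35
Juno has the highest total.

Juno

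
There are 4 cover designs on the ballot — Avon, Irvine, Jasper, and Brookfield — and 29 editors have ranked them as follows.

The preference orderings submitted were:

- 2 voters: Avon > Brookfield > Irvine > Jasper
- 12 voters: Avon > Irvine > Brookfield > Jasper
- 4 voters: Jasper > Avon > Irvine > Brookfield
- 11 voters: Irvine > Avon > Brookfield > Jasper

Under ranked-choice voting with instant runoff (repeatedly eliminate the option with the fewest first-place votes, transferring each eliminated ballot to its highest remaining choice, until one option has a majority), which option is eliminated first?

Brookfield

Round 1: Avon 14, Irvine 11, Jasper 4, Brookfield 0. Brookfield has the fewest and is eliminated.
Round 2: Avon 14, Irvine 11, Jasper 4. Jasper has the fewest and is eliminated.
Round 3: Avon 18, Irvine 11. Avon has a majority.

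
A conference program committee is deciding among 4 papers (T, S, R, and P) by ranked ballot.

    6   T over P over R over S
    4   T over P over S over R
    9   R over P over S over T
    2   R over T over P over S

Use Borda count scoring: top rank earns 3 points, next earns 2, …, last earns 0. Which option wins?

P

Borda scores:
  T: 6·3 + 4·3 + 9·0 + 2·2 = 34
  S: 6·0 + 4·1 + 9·1 + 2·0 = 13
  R: 6·1 + 4·0 + 9·3 + 2·3 = 39
  P: 6·2 + 4·2 + 9·2 + 2·1 = 40
P has the highest total.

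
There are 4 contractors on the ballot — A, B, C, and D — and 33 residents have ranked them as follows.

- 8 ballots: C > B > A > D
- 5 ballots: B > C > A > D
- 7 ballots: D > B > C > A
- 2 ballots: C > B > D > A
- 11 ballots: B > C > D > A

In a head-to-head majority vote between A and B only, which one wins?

Ballots ranking A above B: 0.
Ballots ranking B above A: 8+5+7+2+11 = 33.
B wins the head-to-head, 33–0.

B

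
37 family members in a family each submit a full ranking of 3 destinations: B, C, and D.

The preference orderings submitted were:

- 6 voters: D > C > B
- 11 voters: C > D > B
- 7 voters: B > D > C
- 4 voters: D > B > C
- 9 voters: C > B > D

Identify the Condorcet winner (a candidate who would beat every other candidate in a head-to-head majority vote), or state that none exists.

Head-to-head results (37 voters total):
B vs C: C wins 26–11.
B vs D: D wins 21–16.
C vs D: C wins 20–17.
C beats each rival — B (26–11), D (20–17) — so C is the Condorcet winner.

C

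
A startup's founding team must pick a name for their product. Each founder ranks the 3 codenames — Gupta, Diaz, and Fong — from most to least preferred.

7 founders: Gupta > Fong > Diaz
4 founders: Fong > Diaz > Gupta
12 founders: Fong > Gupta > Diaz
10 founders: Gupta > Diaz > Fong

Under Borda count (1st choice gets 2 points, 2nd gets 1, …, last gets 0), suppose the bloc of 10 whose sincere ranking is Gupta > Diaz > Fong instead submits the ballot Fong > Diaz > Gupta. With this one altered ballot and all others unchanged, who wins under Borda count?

Fong

Borda totals with the altered ballot: Gupta 26, Diaz 14, Fong 59.
The switch changes the winner from Gupta to Fong.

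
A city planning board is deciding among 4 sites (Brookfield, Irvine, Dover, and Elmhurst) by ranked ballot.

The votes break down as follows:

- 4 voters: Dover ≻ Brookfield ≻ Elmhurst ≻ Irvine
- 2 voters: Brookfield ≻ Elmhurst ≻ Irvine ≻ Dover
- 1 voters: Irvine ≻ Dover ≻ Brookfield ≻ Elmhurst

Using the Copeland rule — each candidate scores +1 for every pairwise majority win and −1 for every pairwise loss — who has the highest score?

Dover

Pairwise results:
  Brookfield vs Irvine: Brookfield wins 6–1.
  Brookfield vs Dover: Dover wins 5–2.
  Brookfield vs Elmhurst: Brookfield wins 7–0.
  Irvine vs Dover: Dover wins 4–3.
  Irvine vs Elmhurst: Elmhurst wins 6–1.
  Dover vs Elmhurst: Dover wins 5–2.
Copeland scores (wins − losses):
  Brookfield: 2 − 1 = 1
  Irvine: 0 − 3 = -3
  Dover: 3 − 0 = 3
  Elmhurst: 1 − 2 = -1
Dover has the best Copeland score.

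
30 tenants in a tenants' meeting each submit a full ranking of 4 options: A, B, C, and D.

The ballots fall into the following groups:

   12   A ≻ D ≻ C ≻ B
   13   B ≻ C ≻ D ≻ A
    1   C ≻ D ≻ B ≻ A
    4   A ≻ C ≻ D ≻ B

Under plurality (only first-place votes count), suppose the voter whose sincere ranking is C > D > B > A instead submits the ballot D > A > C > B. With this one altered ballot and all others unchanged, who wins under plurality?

A

First-place totals with the altered ballot: A 16, B 13, C 0, D 1.
The winner is unchanged: still A.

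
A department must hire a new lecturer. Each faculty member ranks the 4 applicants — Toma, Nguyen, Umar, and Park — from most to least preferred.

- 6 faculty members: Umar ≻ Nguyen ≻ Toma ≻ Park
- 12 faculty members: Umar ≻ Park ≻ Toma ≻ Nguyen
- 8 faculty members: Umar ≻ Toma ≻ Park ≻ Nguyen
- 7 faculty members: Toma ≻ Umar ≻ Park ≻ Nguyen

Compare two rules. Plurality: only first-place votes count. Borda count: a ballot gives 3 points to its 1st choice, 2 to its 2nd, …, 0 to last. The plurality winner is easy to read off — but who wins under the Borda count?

Umar

Plurality first-place counts: Toma 7, Nguyen 0, Umar 26, Park 0 → Umar.
Borda totals: Toma 55, Nguyen 12, Umar 92, Park 39 → Umar.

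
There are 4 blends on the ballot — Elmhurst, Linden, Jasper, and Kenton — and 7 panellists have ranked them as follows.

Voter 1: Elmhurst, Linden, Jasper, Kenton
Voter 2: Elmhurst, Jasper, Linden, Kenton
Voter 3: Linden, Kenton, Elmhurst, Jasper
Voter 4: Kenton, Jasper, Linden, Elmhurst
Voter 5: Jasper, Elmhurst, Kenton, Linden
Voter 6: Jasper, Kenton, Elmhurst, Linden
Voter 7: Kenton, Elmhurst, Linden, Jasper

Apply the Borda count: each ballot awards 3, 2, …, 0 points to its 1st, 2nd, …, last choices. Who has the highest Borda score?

Elmhurst

Borda scores:
  Elmhurst: 3 + 3 + 1 + 0 + 2 + 1 + 2 = 12
  Linden: 2 + 1 + 3 + 1 + 0 + 0 + 1 = 8
  Jasper: 1 + 2 + 0 + 2 + 3 + 3 + 0 = 11
  Kenton: 0 + 0 + 2 + 3 + 1 + 2 + 3 = 11
Elmhurst has the highest total.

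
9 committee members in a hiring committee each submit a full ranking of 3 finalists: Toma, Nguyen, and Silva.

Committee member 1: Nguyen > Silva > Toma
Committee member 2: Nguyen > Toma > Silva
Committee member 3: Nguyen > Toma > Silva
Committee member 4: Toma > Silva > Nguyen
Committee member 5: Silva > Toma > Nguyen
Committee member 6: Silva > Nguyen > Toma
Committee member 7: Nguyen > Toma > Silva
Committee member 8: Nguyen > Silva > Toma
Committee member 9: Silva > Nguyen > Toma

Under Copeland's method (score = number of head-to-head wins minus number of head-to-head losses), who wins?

Nguyen

Pairwise results:
  Toma vs Nguyen: Nguyen wins 7–2.
  Toma vs Silva: Silva wins 5–4.
  Nguyen vs Silva: Nguyen wins 5–4.
Copeland scores (wins − losses):
  Toma: 0 − 2 = -2
  Nguyen: 2 − 0 = 2
  Silva: 1 − 1 = 0
Nguyen has the best Copeland score.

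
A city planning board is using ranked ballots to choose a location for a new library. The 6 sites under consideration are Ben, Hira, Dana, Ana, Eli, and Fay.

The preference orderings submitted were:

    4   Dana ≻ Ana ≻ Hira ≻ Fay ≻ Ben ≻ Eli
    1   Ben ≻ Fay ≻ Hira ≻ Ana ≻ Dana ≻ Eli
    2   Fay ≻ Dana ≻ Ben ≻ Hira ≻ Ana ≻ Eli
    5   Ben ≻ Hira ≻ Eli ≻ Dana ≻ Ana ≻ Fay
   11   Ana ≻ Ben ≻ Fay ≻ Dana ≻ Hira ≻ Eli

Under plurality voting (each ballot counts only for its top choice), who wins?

First-place vote totals:
  Ben: 6
  Hira: 0
  Dana: 4
  Ana: 11
  Eli: 0
  Fay: 2
Ana has the most first-place votes.

Ana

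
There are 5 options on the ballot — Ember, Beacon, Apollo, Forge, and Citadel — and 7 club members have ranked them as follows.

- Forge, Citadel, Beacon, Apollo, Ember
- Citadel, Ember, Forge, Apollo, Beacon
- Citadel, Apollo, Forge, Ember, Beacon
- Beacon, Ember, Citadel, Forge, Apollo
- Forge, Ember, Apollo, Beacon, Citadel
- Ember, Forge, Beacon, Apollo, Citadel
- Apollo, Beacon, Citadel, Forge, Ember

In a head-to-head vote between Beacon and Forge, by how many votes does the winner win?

3

Ballots ranking Beacon above Forge: 2.
Ballots ranking Forge above Beacon: 5.
Forge wins 5–2, a margin of 3.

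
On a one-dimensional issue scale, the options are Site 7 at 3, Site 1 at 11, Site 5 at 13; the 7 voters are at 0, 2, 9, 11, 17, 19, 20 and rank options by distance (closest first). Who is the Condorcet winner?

With single-peaked preferences on a line, the Condorcet winner is the candidate closest to the median voter.
The median voter (position 11) is closest to Site 1 at 11.
Check: Site 1 vs Site 7 — voters closer to Site 1: 5 of 7.

Site 1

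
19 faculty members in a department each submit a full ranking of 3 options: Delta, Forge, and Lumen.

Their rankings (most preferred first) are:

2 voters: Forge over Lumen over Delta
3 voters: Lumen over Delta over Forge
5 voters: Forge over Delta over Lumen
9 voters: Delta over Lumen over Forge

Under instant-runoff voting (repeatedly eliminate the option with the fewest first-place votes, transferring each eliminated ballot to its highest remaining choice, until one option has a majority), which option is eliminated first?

Lumen

Round 1: Delta 9, Forge 7, Lumen 3. Lumen has the fewest and is eliminated.
Round 2: Delta 12, Forge 7. Delta has a majority.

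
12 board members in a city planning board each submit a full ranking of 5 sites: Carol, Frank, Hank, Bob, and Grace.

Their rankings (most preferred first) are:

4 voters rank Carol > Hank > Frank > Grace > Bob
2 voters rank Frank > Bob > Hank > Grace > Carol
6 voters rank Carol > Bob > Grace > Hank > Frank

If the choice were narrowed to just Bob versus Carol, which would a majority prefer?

Ballots ranking Bob above Carol: 2.
Ballots ranking Carol above Bob: 4+6 = 10.
Carol wins the head-to-head, 10–2.

Carol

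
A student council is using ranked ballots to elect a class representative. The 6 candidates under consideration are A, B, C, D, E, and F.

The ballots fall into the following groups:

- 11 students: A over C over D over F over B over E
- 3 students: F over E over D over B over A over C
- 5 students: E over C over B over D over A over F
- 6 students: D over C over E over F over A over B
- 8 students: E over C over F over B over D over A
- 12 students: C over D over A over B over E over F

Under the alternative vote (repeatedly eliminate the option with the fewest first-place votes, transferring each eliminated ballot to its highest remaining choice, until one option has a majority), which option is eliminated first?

B

Round 1: E 13, C 12, A 11, D 6, F 3, B 0. B has the fewest and is eliminated.
Round 2: E 13, C 12, A 11, D 6, F 3. F has the fewest and is eliminated.
Round 3: E 16, C 12, A 11, D 6. D has the fewest and is eliminated.
Round 4: C 18, E 16, A 11. A has the fewest and is eliminated.
Round 5: C 29, E 16. C has a majority.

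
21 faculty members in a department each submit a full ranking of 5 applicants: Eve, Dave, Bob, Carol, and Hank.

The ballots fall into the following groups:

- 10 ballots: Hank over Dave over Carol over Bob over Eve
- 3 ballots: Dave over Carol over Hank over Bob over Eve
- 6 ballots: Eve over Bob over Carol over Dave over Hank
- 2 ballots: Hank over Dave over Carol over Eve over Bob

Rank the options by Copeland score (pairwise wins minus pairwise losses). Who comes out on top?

Hank

Pairwise results:
  Eve vs Dave: Dave wins 15–6.
  Eve vs Bob: Bob wins 13–8.
  Eve vs Carol: Carol wins 15–6.
  Eve vs Hank: Hank wins 15–6.
  Dave vs Bob: Dave wins 15–6.
  Dave vs Carol: Dave wins 15–6.
  Dave vs Hank: Hank wins 12–9.
  Bob vs Carol: Carol wins 15–6.
  Bob vs Hank: Hank wins 15–6.
  Carol vs Hank: Hank wins 12–9.
Copeland scores (wins − losses):
  Eve: 0 − 4 = -4
  Dave: 3 − 1 = 2
  Bob: 1 − 3 = -2
  Carol: 2 − 2 = 0
  Hank: 4 − 0 = 4
Hank has the best Copeland score.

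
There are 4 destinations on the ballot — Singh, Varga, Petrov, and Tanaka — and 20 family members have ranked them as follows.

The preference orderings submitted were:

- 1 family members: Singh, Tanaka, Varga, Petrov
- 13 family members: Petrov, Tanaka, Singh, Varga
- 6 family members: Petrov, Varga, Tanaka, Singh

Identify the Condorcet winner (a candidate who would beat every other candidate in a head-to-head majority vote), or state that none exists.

Petrov

Head-to-head results (20 voters total):
Singh vs Varga: Singh wins 14–6.
Singh vs Petrov: Petrov wins 19–1.
Singh vs Tanaka: Tanaka wins 19–1.
Varga vs Petrov: Petrov wins 19–1.
Varga vs Tanaka: Tanaka wins 14–6.
Petrov vs Tanaka: Petrov wins 19–1.
Petrov beats each rival — Singh (19–1), Varga (19–1), Tanaka (19–1) — so Petrov is the Condorcet winner.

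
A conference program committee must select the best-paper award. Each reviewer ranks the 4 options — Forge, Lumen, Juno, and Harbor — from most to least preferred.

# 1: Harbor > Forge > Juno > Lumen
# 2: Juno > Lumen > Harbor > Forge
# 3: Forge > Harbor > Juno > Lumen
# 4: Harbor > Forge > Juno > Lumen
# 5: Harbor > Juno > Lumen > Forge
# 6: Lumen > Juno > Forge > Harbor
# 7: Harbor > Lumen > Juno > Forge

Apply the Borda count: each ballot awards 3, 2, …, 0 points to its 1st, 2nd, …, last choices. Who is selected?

Borda scores:
  Forge: 2 + 0 + 3 + 2 + 0 + 1 + 0 = 8
  Lumen: 0 + 2 + 0 + 0 + 1 + 3 + 2 = 8
  Juno: 1 + 3 + 1 + 1 + 2 + 2 + 1 = 11
  Harbor: 3 + 1 + 2 + 3 + 3 + 0 + 3 = 15
Harbor has the highest total.

Harbor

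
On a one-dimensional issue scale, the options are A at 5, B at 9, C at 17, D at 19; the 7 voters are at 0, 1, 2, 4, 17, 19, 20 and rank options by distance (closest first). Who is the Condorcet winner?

With single-peaked preferences on a line, the Condorcet winner is the candidate closest to the median voter.
The median voter (position 4) is closest to A at 5.
Check: A vs B — voters closer to A: 4 of 7.

A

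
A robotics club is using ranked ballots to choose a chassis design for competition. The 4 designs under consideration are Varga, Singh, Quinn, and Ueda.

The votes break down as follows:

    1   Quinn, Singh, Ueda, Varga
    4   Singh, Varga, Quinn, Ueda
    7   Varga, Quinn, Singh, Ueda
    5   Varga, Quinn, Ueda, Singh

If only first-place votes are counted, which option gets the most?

Varga

First-place vote totals:
  Varga: 12
  Singh: 4
  Quinn: 1
  Ueda: 0
Varga has the most first-place votes.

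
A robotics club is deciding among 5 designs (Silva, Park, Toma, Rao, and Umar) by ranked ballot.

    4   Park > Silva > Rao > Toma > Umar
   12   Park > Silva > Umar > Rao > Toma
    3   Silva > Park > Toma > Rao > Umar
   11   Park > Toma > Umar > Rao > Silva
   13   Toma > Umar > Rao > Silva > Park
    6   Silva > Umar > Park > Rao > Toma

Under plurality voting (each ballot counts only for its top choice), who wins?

Park

First-place vote totals:
  Silva: 9
  Park: 27
  Toma: 13
  Rao: 0
  Umar: 0
Park has the most first-place votes.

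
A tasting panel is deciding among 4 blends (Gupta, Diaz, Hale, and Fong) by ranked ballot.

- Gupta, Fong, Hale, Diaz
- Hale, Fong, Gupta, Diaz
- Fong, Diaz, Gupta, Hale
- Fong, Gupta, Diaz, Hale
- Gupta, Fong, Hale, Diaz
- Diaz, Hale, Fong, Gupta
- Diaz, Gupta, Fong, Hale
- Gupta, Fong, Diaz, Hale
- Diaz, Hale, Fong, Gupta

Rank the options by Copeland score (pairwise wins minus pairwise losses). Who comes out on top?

Fong

Pairwise results:
  Gupta vs Diaz: Gupta wins 5–4.
  Gupta vs Hale: Gupta wins 6–3.
  Gupta vs Fong: Fong wins 5–4.
  Diaz vs Hale: Diaz wins 6–3.
  Diaz vs Fong: Fong wins 6–3.
  Hale vs Fong: Fong wins 6–3.
Copeland scores (wins − losses):
  Gupta: 2 − 1 = 1
  Diaz: 1 − 2 = -1
  Hale: 0 − 3 = -3
  Fong: 3 − 0 = 3
Fong has the best Copeland score.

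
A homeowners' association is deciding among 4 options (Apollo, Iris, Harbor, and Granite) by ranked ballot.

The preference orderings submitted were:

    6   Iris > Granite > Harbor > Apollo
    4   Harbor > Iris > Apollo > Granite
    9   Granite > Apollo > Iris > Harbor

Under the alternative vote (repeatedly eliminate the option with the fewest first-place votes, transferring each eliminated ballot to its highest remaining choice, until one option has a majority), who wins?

Iris

Round 1: Granite 9, Iris 6, Harbor 4, Apollo 0. Apollo has the fewest and is eliminated.
Round 2: Granite 9, Iris 6, Harbor 4. Harbor has the fewest and is eliminated.
Round 3: Iris 10, Granite 9. Iris has a majority.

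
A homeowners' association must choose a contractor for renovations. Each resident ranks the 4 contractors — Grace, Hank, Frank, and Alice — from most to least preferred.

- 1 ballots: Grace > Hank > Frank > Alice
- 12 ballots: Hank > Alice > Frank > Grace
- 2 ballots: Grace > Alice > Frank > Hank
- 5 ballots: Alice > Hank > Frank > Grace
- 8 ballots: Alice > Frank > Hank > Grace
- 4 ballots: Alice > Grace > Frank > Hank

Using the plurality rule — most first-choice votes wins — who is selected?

Alice

First-place vote totals:
  Grace: 3
  Hank: 12
  Frank: 0
  Alice: 17
Alice has the most first-place votes.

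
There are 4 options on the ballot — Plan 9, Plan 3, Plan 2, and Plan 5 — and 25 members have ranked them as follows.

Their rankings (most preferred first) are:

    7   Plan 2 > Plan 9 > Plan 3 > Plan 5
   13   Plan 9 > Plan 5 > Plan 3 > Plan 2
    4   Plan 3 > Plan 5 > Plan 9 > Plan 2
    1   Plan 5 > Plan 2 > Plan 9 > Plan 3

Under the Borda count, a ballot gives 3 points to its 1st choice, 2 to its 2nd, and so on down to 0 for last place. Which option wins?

Borda scores:
  Plan 9: 7·2 + 13·3 + 4·1 + 1 = 58
  Plan 3: 7·1 + 13·1 + 4·3 + 0 = 32
  Plan 2: 7·3 + 13·0 + 4·0 + 2 = 23
  Plan 5: 7·0 + 13·2 + 4·2 + 3 = 37
Plan 9 has the highest total.

Plan 9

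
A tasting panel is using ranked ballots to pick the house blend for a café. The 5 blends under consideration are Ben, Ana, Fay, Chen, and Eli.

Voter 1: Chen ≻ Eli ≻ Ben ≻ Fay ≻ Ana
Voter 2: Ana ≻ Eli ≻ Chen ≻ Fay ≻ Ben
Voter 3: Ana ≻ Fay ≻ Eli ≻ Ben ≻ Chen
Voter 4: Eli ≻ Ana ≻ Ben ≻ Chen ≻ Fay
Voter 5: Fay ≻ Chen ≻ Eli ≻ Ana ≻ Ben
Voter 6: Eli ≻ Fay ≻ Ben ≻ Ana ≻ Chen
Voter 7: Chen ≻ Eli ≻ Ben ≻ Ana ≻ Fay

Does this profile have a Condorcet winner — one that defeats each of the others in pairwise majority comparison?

Yes

Head-to-head results (7 voters total):
Ben vs Ana: Ana wins 4–3.
Ben vs Fay: Fay wins 4–3.
Ben vs Chen: Chen wins 4–3.
Ben vs Eli: Eli wins 7–0.
Ana vs Fay: Ana wins 4–3.
Ana vs Chen: Ana wins 4–3.
Ana vs Eli: Eli wins 5–2.
Fay vs Chen: Chen wins 4–3.
Fay vs Eli: Eli wins 5–2.
Chen vs Eli: Eli wins 4–3.
Eli beats each rival — Ben (7–0), Ana (5–2), Fay (5–2), Chen (4–3) — so Eli is the Condorcet winner.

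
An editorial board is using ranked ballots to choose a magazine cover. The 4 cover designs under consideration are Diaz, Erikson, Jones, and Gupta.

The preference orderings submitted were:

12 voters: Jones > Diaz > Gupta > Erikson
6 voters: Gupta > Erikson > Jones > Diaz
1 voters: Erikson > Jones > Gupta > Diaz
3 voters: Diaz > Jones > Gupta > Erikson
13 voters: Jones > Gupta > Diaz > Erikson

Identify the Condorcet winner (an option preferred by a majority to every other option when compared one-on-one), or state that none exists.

Jones

Head-to-head results (35 voters total):
Diaz vs Erikson: Diaz wins 28–7.
Diaz vs Jones: Jones wins 32–3.
Diaz vs Gupta: Gupta wins 20–15.
Erikson vs Jones: Jones wins 28–7.
Erikson vs Gupta: Gupta wins 34–1.
Jones vs Gupta: Jones wins 29–6.
Jones beats each rival — Diaz (32–3), Erikson (28–7), Gupta (29–6) — so Jones is the Condorcet winner.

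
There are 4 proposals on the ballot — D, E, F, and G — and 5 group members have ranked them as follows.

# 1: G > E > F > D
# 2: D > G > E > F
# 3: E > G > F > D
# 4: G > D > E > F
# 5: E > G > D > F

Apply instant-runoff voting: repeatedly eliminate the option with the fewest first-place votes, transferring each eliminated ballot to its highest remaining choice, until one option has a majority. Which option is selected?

G

Round 1: E 2, G 2, D 1, F 0. F has the fewest and is eliminated.
Round 2: E 2, G 2, D 1. D has the fewest and is eliminated.
Round 3: G 3, E 2. G has a majority.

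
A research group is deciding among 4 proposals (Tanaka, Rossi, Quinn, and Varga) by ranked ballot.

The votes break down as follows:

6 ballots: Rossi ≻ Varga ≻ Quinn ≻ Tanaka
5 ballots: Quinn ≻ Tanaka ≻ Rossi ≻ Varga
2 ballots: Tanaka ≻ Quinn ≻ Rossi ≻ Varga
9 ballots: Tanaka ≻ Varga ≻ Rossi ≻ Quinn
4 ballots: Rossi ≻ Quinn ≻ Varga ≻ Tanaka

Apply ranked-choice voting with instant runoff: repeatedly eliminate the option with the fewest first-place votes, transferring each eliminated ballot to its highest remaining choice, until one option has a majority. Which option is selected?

Round 1: Tanaka 11, Rossi 10, Quinn 5, Varga 0. Varga has the fewest and is eliminated.
Round 2: Tanaka 11, Rossi 10, Quinn 5. Quinn has the fewest and is eliminated.
Round 3: Tanaka 16, Rossi 10. Tanaka has a majority.

Tanaka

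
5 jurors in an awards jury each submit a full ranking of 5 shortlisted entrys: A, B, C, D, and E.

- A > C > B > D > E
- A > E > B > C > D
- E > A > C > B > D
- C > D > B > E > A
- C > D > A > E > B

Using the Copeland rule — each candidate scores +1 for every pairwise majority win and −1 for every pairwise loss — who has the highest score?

A

Pairwise results:
  A vs B: A wins 4–1.
  A vs C: A wins 3–2.
  A vs D: A wins 3–2.
  A vs E: A wins 3–2.
  B vs C: C wins 4–1.
  B vs D: B wins 3–2.
  B vs E: E wins 3–2.
  C vs D: C wins 5–0.
  C vs E: C wins 3–2.
  D vs E: D wins 3–2.
Copeland scores (wins − losses):
  A: 4 − 0 = 4
  B: 1 − 3 = -2
  C: 3 − 1 = 2
  D: 1 − 3 = -2
  E: 1 − 3 = -2
A has the best Copeland score.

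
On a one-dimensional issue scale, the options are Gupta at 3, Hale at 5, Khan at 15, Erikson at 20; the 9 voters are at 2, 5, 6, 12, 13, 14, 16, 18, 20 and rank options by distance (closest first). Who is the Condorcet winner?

Khan

With single-peaked preferences on a line, the Condorcet winner is the candidate closest to the median voter.
The median voter (position 13) is closest to Khan at 15.
Check: Khan vs Gupta — voters closer to Khan: 6 of 9.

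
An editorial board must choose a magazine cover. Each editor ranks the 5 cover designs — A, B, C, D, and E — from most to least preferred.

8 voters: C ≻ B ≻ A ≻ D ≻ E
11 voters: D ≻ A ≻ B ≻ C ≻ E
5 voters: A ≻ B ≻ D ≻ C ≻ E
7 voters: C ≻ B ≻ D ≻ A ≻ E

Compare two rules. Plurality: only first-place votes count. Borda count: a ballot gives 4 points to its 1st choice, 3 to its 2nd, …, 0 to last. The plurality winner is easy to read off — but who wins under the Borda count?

Plurality first-place counts: A 5, B 0, C 15, D 11, E 0 → C.
Borda totals: A 76, B 82, C 76, D 76, E 0 → B.

B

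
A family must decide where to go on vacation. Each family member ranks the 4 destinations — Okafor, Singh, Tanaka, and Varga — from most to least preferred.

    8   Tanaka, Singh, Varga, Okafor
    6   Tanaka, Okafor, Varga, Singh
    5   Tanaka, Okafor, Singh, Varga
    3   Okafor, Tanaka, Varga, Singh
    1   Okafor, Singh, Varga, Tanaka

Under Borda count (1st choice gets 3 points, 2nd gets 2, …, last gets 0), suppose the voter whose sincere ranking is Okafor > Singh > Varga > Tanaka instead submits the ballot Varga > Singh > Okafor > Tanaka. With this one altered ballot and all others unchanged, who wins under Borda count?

Tanaka

Borda totals with the altered ballot: Okafor 32, Singh 23, Tanaka 63, Varga 20.
The winner is unchanged: still Tanaka.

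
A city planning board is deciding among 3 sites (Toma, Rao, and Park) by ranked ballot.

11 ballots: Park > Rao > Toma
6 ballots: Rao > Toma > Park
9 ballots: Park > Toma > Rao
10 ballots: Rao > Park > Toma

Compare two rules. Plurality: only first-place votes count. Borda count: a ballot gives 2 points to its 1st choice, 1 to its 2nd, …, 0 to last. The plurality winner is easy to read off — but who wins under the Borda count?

Plurality first-place counts: Toma 0, Rao 16, Park 20 → Park.
Borda totals: Toma 15, Rao 43, Park 50 → Park.

Park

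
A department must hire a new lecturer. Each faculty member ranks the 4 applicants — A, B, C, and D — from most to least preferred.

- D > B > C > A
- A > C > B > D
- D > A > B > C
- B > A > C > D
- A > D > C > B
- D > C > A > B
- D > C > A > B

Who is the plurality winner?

D

First-place vote totals:
  A: 2
  B: 1
  C: 0
  D: 4
D has the most first-place votes.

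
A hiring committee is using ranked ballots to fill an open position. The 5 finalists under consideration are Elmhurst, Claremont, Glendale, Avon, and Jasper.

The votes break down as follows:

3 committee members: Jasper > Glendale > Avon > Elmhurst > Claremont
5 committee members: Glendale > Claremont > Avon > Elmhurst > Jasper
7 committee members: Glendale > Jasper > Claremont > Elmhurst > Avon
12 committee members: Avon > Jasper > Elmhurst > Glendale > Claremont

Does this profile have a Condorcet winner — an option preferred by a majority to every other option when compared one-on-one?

No

Head-to-head results (27 voters total):
Elmhurst vs Claremont: Elmhurst wins 15–12.
Elmhurst vs Glendale: Glendale wins 15–12.
Elmhurst vs Avon: Avon wins 20–7.
Elmhurst vs Jasper: Jasper wins 22–5.
Claremont vs Glendale: Glendale wins 27–0.
Claremont vs Avon: Avon wins 15–12.
Claremont vs Jasper: Jasper wins 22–5.
Glendale vs Avon: Glendale wins 15–12.
Glendale vs Jasper: Jasper wins 15–12.
Avon vs Jasper: Avon wins 17–10.
No candidate beats all others: Glendale beats Avon beats Jasper beats Glendale, a majority cycle.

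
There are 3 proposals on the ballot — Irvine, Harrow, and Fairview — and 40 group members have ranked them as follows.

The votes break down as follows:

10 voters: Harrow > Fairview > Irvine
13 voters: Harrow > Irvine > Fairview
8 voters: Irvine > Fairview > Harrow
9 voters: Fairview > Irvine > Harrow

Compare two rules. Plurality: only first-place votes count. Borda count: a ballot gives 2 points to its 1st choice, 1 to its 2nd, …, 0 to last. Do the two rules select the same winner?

Plurality first-place counts: Irvine 8, Harrow 23, Fairview 9 → Harrow.
Borda totals: Irvine 38, Harrow 46, Fairview 36 → Harrow.
The two rules agree on Harrow.

Yes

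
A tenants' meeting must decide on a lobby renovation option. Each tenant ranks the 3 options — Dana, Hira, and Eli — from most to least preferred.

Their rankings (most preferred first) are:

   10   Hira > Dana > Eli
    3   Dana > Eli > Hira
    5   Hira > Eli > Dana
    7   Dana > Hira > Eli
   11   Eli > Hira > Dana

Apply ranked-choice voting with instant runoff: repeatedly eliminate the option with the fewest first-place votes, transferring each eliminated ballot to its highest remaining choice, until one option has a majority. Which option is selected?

Hira

Round 1: Hira 15, Eli 11, Dana 10. Dana has the fewest and is eliminated.
Round 2: Hira 22, Eli 14. Hira has a majority.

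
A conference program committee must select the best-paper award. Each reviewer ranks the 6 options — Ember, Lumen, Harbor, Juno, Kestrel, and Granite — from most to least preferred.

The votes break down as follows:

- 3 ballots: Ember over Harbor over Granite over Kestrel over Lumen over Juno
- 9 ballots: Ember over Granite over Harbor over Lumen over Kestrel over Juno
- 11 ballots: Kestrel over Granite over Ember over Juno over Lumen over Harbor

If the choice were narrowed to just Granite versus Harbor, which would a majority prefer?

Ballots ranking Granite above Harbor: 9+11 = 20.
Ballots ranking Harbor above Granite: 3.
Granite wins the head-to-head, 20–3.

Granite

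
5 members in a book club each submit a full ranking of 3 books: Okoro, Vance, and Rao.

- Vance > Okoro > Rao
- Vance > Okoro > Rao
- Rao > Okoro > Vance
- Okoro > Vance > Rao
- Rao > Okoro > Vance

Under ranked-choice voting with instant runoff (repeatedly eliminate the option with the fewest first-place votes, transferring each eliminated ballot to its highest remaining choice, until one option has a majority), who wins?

Vance

Round 1: Vance 2, Rao 2, Okoro 1. Okoro has the fewest and is eliminated.
Round 2: Vance 3, Rao 2. Vance has a majority.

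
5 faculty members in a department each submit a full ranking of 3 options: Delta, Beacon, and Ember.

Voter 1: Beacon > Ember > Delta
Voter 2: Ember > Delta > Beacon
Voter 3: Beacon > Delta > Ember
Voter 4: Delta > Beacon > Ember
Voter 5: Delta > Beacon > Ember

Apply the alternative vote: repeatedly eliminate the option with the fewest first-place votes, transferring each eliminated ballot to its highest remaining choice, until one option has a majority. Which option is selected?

Round 1: Delta 2, Beacon 2, Ember 1. Ember has the fewest and is eliminated.
Round 2: Delta 3, Beacon 2. Delta has a majority.

Delta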